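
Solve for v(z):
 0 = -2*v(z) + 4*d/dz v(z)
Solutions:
 v(z) = C1*exp(z/2)


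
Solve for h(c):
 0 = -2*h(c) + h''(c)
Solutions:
 h(c) = C1*exp(-sqrt(2)*c) + C2*exp(sqrt(2)*c)


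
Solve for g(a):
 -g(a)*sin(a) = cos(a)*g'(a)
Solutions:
 g(a) = C1*cos(a)


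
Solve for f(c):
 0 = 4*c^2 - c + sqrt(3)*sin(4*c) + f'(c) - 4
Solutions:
 f(c) = C1 - 4*c^3/3 + c^2/2 + 4*c + sqrt(3)*cos(4*c)/4


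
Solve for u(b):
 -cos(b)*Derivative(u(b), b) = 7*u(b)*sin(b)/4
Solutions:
 u(b) = C1*cos(b)^(7/4)


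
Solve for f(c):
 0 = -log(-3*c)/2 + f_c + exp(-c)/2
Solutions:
 f(c) = C1 + c*log(-c)/2 + c*(-1 + log(3))/2 + exp(-c)/2


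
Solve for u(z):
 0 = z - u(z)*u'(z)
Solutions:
 u(z) = -sqrt(C1 + z^2)
 u(z) = sqrt(C1 + z^2)


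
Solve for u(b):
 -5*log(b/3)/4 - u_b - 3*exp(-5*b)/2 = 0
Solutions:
 u(b) = C1 - 5*b*log(b)/4 + 5*b*(1 + log(3))/4 + 3*exp(-5*b)/10


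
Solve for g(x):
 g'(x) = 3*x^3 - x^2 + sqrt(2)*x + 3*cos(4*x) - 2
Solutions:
 g(x) = C1 + 3*x^4/4 - x^3/3 + sqrt(2)*x^2/2 - 2*x + 3*sin(4*x)/4


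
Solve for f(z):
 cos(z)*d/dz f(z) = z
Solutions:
 f(z) = C1 + Integral(z/cos(z), z)


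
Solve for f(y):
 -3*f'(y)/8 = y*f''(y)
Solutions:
 f(y) = C1 + C2*y^(5/8)


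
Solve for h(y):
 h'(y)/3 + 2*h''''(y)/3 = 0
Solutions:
 h(y) = C1 + C4*exp(-2^(2/3)*y/2) + (C2*sin(2^(2/3)*sqrt(3)*y/4) + C3*cos(2^(2/3)*sqrt(3)*y/4))*exp(2^(2/3)*y/4)


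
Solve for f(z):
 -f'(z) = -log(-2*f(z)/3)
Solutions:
 -Integral(1/(log(-_y) - log(3) + log(2)), (_y, f(z))) = C1 - z


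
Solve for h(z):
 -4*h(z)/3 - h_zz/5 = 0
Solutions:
 h(z) = C1*sin(2*sqrt(15)*z/3) + C2*cos(2*sqrt(15)*z/3)


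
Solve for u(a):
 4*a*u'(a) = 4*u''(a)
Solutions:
 u(a) = C1 + C2*erfi(sqrt(2)*a/2)


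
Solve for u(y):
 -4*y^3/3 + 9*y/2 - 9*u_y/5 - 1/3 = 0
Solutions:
 u(y) = C1 - 5*y^4/27 + 5*y^2/4 - 5*y/27


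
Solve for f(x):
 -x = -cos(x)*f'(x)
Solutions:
 f(x) = C1 + Integral(x/cos(x), x)


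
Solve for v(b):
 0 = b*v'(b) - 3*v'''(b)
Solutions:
 v(b) = C1 + Integral(C2*airyai(3^(2/3)*b/3) + C3*airybi(3^(2/3)*b/3), b)


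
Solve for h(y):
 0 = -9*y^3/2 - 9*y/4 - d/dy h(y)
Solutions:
 h(y) = C1 - 9*y^4/8 - 9*y^2/8


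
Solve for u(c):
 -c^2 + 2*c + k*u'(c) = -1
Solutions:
 u(c) = C1 + c^3/(3*k) - c^2/k - c/k


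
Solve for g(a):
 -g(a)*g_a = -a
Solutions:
 g(a) = -sqrt(C1 + a^2)
 g(a) = sqrt(C1 + a^2)


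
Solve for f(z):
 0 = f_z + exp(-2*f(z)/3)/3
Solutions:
 f(z) = 3*log(-sqrt(C1 - z)) - 3*log(3) + 3*log(2)/2
 f(z) = 3*log(C1 - z)/2 - 3*log(3) + 3*log(2)/2


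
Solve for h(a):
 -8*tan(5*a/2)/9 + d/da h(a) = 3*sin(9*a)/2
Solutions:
 h(a) = C1 - 16*log(cos(5*a/2))/45 - cos(9*a)/6


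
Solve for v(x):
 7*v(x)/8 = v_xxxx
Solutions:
 v(x) = C1*exp(-14^(1/4)*x/2) + C2*exp(14^(1/4)*x/2) + C3*sin(14^(1/4)*x/2) + C4*cos(14^(1/4)*x/2)


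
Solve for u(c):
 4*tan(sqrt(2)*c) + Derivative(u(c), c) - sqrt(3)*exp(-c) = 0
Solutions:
 u(c) = C1 - sqrt(2)*log(tan(sqrt(2)*c)^2 + 1) - sqrt(3)*exp(-c)


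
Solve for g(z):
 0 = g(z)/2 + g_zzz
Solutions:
 g(z) = C3*exp(-2^(2/3)*z/2) + (C1*sin(2^(2/3)*sqrt(3)*z/4) + C2*cos(2^(2/3)*sqrt(3)*z/4))*exp(2^(2/3)*z/4)


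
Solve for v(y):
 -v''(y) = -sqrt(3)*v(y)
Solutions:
 v(y) = C1*exp(-3^(1/4)*y) + C2*exp(3^(1/4)*y)


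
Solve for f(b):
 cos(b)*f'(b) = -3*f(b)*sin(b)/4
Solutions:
 f(b) = C1*cos(b)^(3/4)


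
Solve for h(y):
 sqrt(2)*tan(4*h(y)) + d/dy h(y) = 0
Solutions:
 h(y) = -asin(C1*exp(-4*sqrt(2)*y))/4 + pi/4
 h(y) = asin(C1*exp(-4*sqrt(2)*y))/4


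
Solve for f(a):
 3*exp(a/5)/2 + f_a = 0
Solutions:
 f(a) = C1 - 15*exp(a/5)/2


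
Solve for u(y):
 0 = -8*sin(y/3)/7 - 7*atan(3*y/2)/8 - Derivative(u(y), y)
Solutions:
 u(y) = C1 - 7*y*atan(3*y/2)/8 + 7*log(9*y^2 + 4)/24 + 24*cos(y/3)/7


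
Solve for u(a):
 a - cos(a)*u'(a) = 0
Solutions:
 u(a) = C1 + Integral(a/cos(a), a)


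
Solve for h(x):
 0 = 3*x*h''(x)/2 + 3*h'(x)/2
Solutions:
 h(x) = C1 + C2*log(x)


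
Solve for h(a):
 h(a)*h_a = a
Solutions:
 h(a) = -sqrt(C1 + a^2)
 h(a) = sqrt(C1 + a^2)


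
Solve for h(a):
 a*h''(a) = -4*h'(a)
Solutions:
 h(a) = C1 + C2/a^3


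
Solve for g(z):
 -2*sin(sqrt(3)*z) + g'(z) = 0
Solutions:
 g(z) = C1 - 2*sqrt(3)*cos(sqrt(3)*z)/3


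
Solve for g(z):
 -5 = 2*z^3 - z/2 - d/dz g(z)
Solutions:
 g(z) = C1 + z^4/2 - z^2/4 + 5*z


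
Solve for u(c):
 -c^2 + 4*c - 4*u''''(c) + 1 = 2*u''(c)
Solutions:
 u(c) = C1 + C2*c + C3*sin(sqrt(2)*c/2) + C4*cos(sqrt(2)*c/2) - c^4/24 + c^3/3 + 5*c^2/4


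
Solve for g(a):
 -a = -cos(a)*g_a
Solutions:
 g(a) = C1 + Integral(a/cos(a), a)


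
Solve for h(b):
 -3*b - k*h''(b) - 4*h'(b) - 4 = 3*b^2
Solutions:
 h(b) = C1 + C2*exp(-4*b/k) - b^3/4 + 3*b^2*k/16 - 3*b^2/8 - 3*b*k^2/32 + 3*b*k/16 - b


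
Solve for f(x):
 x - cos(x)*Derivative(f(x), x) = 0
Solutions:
 f(x) = C1 + Integral(x/cos(x), x)


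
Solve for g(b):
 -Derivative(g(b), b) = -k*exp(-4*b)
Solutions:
 g(b) = C1 - k*exp(-4*b)/4


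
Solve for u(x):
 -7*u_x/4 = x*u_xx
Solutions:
 u(x) = C1 + C2/x^(3/4)


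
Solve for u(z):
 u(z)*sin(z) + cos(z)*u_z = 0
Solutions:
 u(z) = C1*cos(z)


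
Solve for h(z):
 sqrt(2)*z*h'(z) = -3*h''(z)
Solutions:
 h(z) = C1 + C2*erf(2^(3/4)*sqrt(3)*z/6)


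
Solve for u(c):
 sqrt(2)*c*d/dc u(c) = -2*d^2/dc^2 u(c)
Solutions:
 u(c) = C1 + C2*erf(2^(1/4)*c/2)


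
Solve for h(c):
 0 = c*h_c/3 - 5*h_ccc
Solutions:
 h(c) = C1 + Integral(C2*airyai(15^(2/3)*c/15) + C3*airybi(15^(2/3)*c/15), c)


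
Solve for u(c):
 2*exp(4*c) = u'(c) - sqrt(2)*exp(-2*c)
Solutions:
 u(c) = C1 + exp(4*c)/2 - sqrt(2)*exp(-2*c)/2


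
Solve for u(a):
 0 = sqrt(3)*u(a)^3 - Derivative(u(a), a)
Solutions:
 u(a) = -sqrt(2)*sqrt(-1/(C1 + sqrt(3)*a))/2
 u(a) = sqrt(2)*sqrt(-1/(C1 + sqrt(3)*a))/2


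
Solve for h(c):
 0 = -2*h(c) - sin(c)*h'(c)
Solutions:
 h(c) = C1*(cos(c) + 1)/(cos(c) - 1)


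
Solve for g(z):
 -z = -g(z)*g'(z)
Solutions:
 g(z) = -sqrt(C1 + z^2)
 g(z) = sqrt(C1 + z^2)


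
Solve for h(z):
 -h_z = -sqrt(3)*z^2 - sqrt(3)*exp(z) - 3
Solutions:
 h(z) = C1 + sqrt(3)*z^3/3 + 3*z + sqrt(3)*exp(z)


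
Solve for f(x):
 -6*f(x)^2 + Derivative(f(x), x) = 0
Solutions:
 f(x) = -1/(C1 + 6*x)


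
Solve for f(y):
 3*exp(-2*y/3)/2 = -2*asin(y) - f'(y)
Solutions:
 f(y) = C1 - 2*y*asin(y) - 2*sqrt(1 - y^2) + 9*exp(-2*y/3)/4


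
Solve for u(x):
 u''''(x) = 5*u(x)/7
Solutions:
 u(x) = C1*exp(-5^(1/4)*7^(3/4)*x/7) + C2*exp(5^(1/4)*7^(3/4)*x/7) + C3*sin(5^(1/4)*7^(3/4)*x/7) + C4*cos(5^(1/4)*7^(3/4)*x/7)


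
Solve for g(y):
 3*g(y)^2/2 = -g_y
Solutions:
 g(y) = 2/(C1 + 3*y)


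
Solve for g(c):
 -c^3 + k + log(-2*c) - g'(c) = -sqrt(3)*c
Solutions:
 g(c) = C1 - c^4/4 + sqrt(3)*c^2/2 + c*(k - 1 + log(2)) + c*log(-c)


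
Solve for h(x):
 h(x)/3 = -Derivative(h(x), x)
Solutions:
 h(x) = C1*exp(-x/3)


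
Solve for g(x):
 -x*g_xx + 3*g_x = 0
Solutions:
 g(x) = C1 + C2*x^4


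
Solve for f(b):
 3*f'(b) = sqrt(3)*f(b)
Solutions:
 f(b) = C1*exp(sqrt(3)*b/3)


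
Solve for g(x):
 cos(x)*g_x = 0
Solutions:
 g(x) = C1


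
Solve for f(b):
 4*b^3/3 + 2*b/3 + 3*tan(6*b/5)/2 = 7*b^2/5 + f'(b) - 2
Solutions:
 f(b) = C1 + b^4/3 - 7*b^3/15 + b^2/3 + 2*b - 5*log(cos(6*b/5))/4


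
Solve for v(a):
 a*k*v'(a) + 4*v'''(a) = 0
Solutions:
 v(a) = C1 + Integral(C2*airyai(2^(1/3)*a*(-k)^(1/3)/2) + C3*airybi(2^(1/3)*a*(-k)^(1/3)/2), a)


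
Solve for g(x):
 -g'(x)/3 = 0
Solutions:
 g(x) = C1


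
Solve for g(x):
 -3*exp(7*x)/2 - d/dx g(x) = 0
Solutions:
 g(x) = C1 - 3*exp(7*x)/14


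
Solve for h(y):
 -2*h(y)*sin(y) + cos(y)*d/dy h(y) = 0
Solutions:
 h(y) = C1/cos(y)^2


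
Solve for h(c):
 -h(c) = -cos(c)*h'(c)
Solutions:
 h(c) = C1*sqrt(sin(c) + 1)/sqrt(sin(c) - 1)


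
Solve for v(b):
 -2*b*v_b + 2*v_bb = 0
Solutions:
 v(b) = C1 + C2*erfi(sqrt(2)*b/2)


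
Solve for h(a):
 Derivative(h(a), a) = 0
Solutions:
 h(a) = C1


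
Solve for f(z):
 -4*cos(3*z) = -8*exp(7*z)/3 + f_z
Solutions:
 f(z) = C1 + 8*exp(7*z)/21 - 4*sin(3*z)/3


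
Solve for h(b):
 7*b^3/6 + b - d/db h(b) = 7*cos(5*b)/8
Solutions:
 h(b) = C1 + 7*b^4/24 + b^2/2 - 7*sin(5*b)/40


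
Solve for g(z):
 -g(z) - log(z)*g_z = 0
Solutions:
 g(z) = C1*exp(-li(z))


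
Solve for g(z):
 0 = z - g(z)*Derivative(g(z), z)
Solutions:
 g(z) = -sqrt(C1 + z^2)
 g(z) = sqrt(C1 + z^2)


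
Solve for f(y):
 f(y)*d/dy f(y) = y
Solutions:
 f(y) = -sqrt(C1 + y^2)
 f(y) = sqrt(C1 + y^2)


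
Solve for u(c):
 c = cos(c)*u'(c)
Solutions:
 u(c) = C1 + Integral(c/cos(c), c)


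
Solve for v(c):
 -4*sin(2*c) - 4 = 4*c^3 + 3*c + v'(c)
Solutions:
 v(c) = C1 - c^4 - 3*c^2/2 - 4*c + 2*cos(2*c)


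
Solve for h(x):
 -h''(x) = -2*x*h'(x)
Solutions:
 h(x) = C1 + C2*erfi(x)


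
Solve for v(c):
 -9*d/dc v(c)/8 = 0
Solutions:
 v(c) = C1


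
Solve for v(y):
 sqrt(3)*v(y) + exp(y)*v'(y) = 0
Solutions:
 v(y) = C1*exp(sqrt(3)*exp(-y))


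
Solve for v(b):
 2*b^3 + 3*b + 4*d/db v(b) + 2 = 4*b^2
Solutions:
 v(b) = C1 - b^4/8 + b^3/3 - 3*b^2/8 - b/2


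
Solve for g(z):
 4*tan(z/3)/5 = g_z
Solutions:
 g(z) = C1 - 12*log(cos(z/3))/5


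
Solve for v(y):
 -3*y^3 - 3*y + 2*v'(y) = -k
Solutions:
 v(y) = C1 - k*y/2 + 3*y^4/8 + 3*y^2/4


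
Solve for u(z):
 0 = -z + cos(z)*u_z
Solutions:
 u(z) = C1 + Integral(z/cos(z), z)


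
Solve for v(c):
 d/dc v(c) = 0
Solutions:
 v(c) = C1


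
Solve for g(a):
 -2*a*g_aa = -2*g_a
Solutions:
 g(a) = C1 + C2*a^2


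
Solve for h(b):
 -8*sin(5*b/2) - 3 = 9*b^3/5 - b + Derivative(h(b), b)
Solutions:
 h(b) = C1 - 9*b^4/20 + b^2/2 - 3*b + 16*cos(5*b/2)/5


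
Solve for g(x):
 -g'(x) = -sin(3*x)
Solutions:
 g(x) = C1 - cos(3*x)/3


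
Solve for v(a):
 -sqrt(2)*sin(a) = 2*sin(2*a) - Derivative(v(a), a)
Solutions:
 v(a) = C1 + 2*sin(a)^2 - sqrt(2)*cos(a)


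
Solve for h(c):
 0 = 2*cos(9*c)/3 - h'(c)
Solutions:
 h(c) = C1 + 2*sin(9*c)/27


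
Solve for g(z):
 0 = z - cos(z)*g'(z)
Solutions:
 g(z) = C1 + Integral(z/cos(z), z)


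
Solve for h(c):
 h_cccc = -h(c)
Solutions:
 h(c) = (C1*sin(sqrt(2)*c/2) + C2*cos(sqrt(2)*c/2))*exp(-sqrt(2)*c/2) + (C3*sin(sqrt(2)*c/2) + C4*cos(sqrt(2)*c/2))*exp(sqrt(2)*c/2)


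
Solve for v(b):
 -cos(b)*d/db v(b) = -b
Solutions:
 v(b) = C1 + Integral(b/cos(b), b)


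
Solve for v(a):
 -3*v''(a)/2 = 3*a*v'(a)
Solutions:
 v(a) = C1 + C2*erf(a)


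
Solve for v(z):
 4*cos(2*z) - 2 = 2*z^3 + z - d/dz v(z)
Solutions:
 v(z) = C1 + z^4/2 + z^2/2 + 2*z - 2*sin(2*z)


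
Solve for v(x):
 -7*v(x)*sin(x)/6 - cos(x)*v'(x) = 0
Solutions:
 v(x) = C1*cos(x)^(7/6)


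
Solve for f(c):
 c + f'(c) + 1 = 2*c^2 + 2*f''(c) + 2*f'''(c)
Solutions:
 f(c) = C1 + C2*exp(c*(-1 + sqrt(3))/2) + C3*exp(-c*(1 + sqrt(3))/2) + 2*c^3/3 + 7*c^2/2 + 21*c


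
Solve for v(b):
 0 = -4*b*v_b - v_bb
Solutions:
 v(b) = C1 + C2*erf(sqrt(2)*b)


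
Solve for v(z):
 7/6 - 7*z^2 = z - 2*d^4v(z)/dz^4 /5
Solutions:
 v(z) = C1 + C2*z + C3*z^2 + C4*z^3 + 7*z^6/144 + z^5/48 - 35*z^4/288


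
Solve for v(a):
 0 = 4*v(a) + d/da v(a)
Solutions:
 v(a) = C1*exp(-4*a)


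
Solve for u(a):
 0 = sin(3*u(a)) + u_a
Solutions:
 u(a) = -acos((-C1 - exp(6*a))/(C1 - exp(6*a)))/3 + 2*pi/3
 u(a) = acos((-C1 - exp(6*a))/(C1 - exp(6*a)))/3


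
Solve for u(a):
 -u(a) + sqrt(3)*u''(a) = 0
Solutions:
 u(a) = C1*exp(-3^(3/4)*a/3) + C2*exp(3^(3/4)*a/3)


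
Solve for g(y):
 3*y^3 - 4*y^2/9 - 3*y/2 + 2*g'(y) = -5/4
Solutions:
 g(y) = C1 - 3*y^4/8 + 2*y^3/27 + 3*y^2/8 - 5*y/8


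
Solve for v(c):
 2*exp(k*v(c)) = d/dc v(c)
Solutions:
 v(c) = Piecewise((log(-1/(C1*k + 2*c*k))/k, Ne(k, 0)), (nan, True))
 v(c) = Piecewise((C1 + 2*c, Eq(k, 0)), (nan, True))


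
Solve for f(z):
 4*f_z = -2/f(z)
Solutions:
 f(z) = -sqrt(C1 - z)
 f(z) = sqrt(C1 - z)


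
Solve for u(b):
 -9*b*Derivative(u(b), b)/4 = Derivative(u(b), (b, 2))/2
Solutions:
 u(b) = C1 + C2*erf(3*b/2)


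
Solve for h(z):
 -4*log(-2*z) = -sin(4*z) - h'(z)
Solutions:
 h(z) = C1 + 4*z*log(-z) - 4*z + 4*z*log(2) + cos(4*z)/4


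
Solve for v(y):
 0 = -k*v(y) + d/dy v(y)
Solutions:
 v(y) = C1*exp(k*y)


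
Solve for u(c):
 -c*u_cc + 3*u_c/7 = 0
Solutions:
 u(c) = C1 + C2*c^(10/7)


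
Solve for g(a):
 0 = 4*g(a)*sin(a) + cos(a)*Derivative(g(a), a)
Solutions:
 g(a) = C1*cos(a)^4


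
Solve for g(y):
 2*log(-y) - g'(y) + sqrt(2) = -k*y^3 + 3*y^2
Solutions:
 g(y) = C1 + k*y^4/4 - y^3 + 2*y*log(-y) + y*(-2 + sqrt(2))


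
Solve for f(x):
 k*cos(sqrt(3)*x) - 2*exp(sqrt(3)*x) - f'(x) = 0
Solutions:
 f(x) = C1 + sqrt(3)*k*sin(sqrt(3)*x)/3 - 2*sqrt(3)*exp(sqrt(3)*x)/3


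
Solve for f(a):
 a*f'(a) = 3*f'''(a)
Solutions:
 f(a) = C1 + Integral(C2*airyai(3^(2/3)*a/3) + C3*airybi(3^(2/3)*a/3), a)


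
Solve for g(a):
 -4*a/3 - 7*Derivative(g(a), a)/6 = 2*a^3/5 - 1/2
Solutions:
 g(a) = C1 - 3*a^4/35 - 4*a^2/7 + 3*a/7


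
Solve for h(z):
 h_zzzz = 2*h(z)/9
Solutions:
 h(z) = C1*exp(-2^(1/4)*sqrt(3)*z/3) + C2*exp(2^(1/4)*sqrt(3)*z/3) + C3*sin(2^(1/4)*sqrt(3)*z/3) + C4*cos(2^(1/4)*sqrt(3)*z/3)


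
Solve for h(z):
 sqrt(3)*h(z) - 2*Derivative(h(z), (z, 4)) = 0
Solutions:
 h(z) = C1*exp(-2^(3/4)*3^(1/8)*z/2) + C2*exp(2^(3/4)*3^(1/8)*z/2) + C3*sin(2^(3/4)*3^(1/8)*z/2) + C4*cos(2^(3/4)*3^(1/8)*z/2)


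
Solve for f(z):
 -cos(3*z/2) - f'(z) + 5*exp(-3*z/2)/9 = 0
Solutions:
 f(z) = C1 - 2*sin(3*z/2)/3 - 10*exp(-3*z/2)/27


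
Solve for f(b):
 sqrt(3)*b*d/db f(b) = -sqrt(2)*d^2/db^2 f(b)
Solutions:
 f(b) = C1 + C2*erf(6^(1/4)*b/2)


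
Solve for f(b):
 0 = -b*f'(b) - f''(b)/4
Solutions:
 f(b) = C1 + C2*erf(sqrt(2)*b)


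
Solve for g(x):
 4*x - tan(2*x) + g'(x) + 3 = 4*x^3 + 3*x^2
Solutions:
 g(x) = C1 + x^4 + x^3 - 2*x^2 - 3*x - log(cos(2*x))/2


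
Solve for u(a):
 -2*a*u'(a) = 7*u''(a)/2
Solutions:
 u(a) = C1 + C2*erf(sqrt(14)*a/7)


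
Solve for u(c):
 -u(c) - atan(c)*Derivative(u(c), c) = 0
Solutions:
 u(c) = C1*exp(-Integral(1/atan(c), c))


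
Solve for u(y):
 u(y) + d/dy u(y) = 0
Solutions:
 u(y) = C1*exp(-y)


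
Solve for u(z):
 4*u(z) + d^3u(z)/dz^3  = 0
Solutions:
 u(z) = C3*exp(-2^(2/3)*z) + (C1*sin(2^(2/3)*sqrt(3)*z/2) + C2*cos(2^(2/3)*sqrt(3)*z/2))*exp(2^(2/3)*z/2)


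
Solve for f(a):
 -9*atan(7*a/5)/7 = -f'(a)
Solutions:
 f(a) = C1 + 9*a*atan(7*a/5)/7 - 45*log(49*a^2 + 25)/98


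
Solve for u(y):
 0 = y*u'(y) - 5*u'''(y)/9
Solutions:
 u(y) = C1 + Integral(C2*airyai(15^(2/3)*y/5) + C3*airybi(15^(2/3)*y/5), y)


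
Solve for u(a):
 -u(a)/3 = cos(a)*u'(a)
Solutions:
 u(a) = C1*(sin(a) - 1)^(1/6)/(sin(a) + 1)^(1/6)


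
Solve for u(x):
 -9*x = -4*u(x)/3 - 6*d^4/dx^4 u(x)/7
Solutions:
 u(x) = 27*x/4 + (C1*sin(2^(3/4)*sqrt(3)*7^(1/4)*x/6) + C2*cos(2^(3/4)*sqrt(3)*7^(1/4)*x/6))*exp(-2^(3/4)*sqrt(3)*7^(1/4)*x/6) + (C3*sin(2^(3/4)*sqrt(3)*7^(1/4)*x/6) + C4*cos(2^(3/4)*sqrt(3)*7^(1/4)*x/6))*exp(2^(3/4)*sqrt(3)*7^(1/4)*x/6)


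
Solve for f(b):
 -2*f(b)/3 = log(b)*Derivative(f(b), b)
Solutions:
 f(b) = C1*exp(-2*li(b)/3)


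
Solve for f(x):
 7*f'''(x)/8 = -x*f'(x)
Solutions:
 f(x) = C1 + Integral(C2*airyai(-2*7^(2/3)*x/7) + C3*airybi(-2*7^(2/3)*x/7), x)


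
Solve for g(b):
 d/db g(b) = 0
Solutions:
 g(b) = C1


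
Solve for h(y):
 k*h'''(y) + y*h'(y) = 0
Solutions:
 h(y) = C1 + Integral(C2*airyai(y*(-1/k)^(1/3)) + C3*airybi(y*(-1/k)^(1/3)), y)


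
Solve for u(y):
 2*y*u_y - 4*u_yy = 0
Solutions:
 u(y) = C1 + C2*erfi(y/2)


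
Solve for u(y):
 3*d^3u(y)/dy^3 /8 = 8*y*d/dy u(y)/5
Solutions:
 u(y) = C1 + Integral(C2*airyai(4*15^(2/3)*y/15) + C3*airybi(4*15^(2/3)*y/15), y)


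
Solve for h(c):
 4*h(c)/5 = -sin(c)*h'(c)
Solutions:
 h(c) = C1*(cos(c) + 1)^(2/5)/(cos(c) - 1)^(2/5)


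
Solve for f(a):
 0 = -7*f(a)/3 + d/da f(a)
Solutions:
 f(a) = C1*exp(7*a/3)


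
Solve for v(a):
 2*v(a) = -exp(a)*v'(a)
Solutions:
 v(a) = C1*exp(2*exp(-a))


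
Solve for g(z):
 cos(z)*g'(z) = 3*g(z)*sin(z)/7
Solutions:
 g(z) = C1/cos(z)^(3/7)


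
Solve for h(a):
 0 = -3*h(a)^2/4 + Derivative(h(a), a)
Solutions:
 h(a) = -4/(C1 + 3*a)


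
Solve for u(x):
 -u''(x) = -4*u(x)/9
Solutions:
 u(x) = C1*exp(-2*x/3) + C2*exp(2*x/3)


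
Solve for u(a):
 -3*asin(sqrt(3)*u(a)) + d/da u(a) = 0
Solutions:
 Integral(1/asin(sqrt(3)*_y), (_y, u(a))) = C1 + 3*a


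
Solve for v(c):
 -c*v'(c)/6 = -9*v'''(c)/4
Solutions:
 v(c) = C1 + Integral(C2*airyai(2^(1/3)*c/3) + C3*airybi(2^(1/3)*c/3), c)


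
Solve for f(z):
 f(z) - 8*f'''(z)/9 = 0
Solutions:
 f(z) = C3*exp(3^(2/3)*z/2) + (C1*sin(3*3^(1/6)*z/4) + C2*cos(3*3^(1/6)*z/4))*exp(-3^(2/3)*z/4)


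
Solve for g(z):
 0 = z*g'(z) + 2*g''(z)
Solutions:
 g(z) = C1 + C2*erf(z/2)


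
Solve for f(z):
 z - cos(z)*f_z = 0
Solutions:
 f(z) = C1 + Integral(z/cos(z), z)


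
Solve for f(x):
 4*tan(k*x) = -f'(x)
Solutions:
 f(x) = C1 - 4*Piecewise((-log(cos(k*x))/k, Ne(k, 0)), (0, True))


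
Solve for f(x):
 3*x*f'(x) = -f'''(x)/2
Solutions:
 f(x) = C1 + Integral(C2*airyai(-6^(1/3)*x) + C3*airybi(-6^(1/3)*x), x)


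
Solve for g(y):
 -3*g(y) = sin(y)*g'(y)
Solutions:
 g(y) = C1*(cos(y) + 1)^(3/2)/(cos(y) - 1)^(3/2)


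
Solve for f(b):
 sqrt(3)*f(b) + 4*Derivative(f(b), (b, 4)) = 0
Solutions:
 f(b) = (C1*sin(3^(1/8)*b/2) + C2*cos(3^(1/8)*b/2))*exp(-3^(1/8)*b/2) + (C3*sin(3^(1/8)*b/2) + C4*cos(3^(1/8)*b/2))*exp(3^(1/8)*b/2)


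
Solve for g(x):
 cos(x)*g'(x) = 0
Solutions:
 g(x) = C1


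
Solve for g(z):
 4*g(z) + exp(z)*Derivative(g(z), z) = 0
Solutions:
 g(z) = C1*exp(4*exp(-z))


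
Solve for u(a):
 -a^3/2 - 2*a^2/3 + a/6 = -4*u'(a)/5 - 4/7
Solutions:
 u(a) = C1 + 5*a^4/32 + 5*a^3/18 - 5*a^2/48 - 5*a/7


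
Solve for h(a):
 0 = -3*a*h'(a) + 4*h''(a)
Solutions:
 h(a) = C1 + C2*erfi(sqrt(6)*a/4)


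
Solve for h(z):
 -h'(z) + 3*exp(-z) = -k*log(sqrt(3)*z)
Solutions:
 h(z) = C1 + k*z*log(z) + k*z*(-1 + log(3)/2) - 3*exp(-z)


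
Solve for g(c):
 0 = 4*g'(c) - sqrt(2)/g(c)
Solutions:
 g(c) = -sqrt(C1 + 2*sqrt(2)*c)/2
 g(c) = sqrt(C1 + 2*sqrt(2)*c)/2


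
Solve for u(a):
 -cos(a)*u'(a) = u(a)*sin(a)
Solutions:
 u(a) = C1*cos(a)


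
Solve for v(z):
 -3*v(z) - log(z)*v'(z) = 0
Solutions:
 v(z) = C1*exp(-3*li(z))


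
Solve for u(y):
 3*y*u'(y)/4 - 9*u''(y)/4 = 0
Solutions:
 u(y) = C1 + C2*erfi(sqrt(6)*y/6)


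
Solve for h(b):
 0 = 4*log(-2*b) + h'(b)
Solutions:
 h(b) = C1 - 4*b*log(-b) + 4*b*(1 - log(2))


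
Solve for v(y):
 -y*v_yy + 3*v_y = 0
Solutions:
 v(y) = C1 + C2*y^4


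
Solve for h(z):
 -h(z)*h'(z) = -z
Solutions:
 h(z) = -sqrt(C1 + z^2)
 h(z) = sqrt(C1 + z^2)


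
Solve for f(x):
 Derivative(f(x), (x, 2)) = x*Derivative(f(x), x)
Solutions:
 f(x) = C1 + C2*erfi(sqrt(2)*x/2)


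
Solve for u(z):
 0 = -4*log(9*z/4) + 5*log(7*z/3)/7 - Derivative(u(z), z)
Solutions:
 u(z) = C1 - 23*z*log(z)/7 - 61*z*log(3)/7 + 5*z*log(7)/7 + 23*z/7 + 8*z*log(2)


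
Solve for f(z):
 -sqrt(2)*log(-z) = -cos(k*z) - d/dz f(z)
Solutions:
 f(z) = C1 + sqrt(2)*z*(log(-z) - 1) - Piecewise((sin(k*z)/k, Ne(k, 0)), (z, True))


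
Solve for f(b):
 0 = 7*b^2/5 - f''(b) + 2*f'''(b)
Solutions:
 f(b) = C1 + C2*b + C3*exp(b/2) + 7*b^4/60 + 14*b^3/15 + 28*b^2/5


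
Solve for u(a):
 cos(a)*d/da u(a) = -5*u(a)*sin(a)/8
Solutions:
 u(a) = C1*cos(a)^(5/8)


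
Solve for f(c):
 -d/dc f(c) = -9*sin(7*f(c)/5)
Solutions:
 -9*c + 5*log(cos(7*f(c)/5) - 1)/14 - 5*log(cos(7*f(c)/5) + 1)/14 = C1


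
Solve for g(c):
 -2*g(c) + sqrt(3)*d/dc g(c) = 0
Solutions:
 g(c) = C1*exp(2*sqrt(3)*c/3)


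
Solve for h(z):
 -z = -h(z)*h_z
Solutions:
 h(z) = -sqrt(C1 + z^2)
 h(z) = sqrt(C1 + z^2)


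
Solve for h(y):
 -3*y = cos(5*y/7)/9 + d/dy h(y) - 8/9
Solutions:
 h(y) = C1 - 3*y^2/2 + 8*y/9 - 7*sin(5*y/7)/45


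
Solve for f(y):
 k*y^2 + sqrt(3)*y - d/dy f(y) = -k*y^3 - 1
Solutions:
 f(y) = C1 + k*y^4/4 + k*y^3/3 + sqrt(3)*y^2/2 + y


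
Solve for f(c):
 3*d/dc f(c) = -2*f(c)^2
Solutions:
 f(c) = 3/(C1 + 2*c)


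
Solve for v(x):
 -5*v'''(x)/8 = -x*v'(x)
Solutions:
 v(x) = C1 + Integral(C2*airyai(2*5^(2/3)*x/5) + C3*airybi(2*5^(2/3)*x/5), x)


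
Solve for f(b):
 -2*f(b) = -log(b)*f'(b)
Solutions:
 f(b) = C1*exp(2*li(b))


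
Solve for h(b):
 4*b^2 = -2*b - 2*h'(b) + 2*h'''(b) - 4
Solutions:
 h(b) = C1 + C2*exp(-b) + C3*exp(b) - 2*b^3/3 - b^2/2 - 6*b


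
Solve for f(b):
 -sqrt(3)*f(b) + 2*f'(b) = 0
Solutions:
 f(b) = C1*exp(sqrt(3)*b/2)


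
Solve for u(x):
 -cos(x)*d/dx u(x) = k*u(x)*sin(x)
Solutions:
 u(x) = C1*exp(k*log(cos(x)))


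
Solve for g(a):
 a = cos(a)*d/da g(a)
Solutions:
 g(a) = C1 + Integral(a/cos(a), a)


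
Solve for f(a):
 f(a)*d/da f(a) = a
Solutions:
 f(a) = -sqrt(C1 + a^2)
 f(a) = sqrt(C1 + a^2)


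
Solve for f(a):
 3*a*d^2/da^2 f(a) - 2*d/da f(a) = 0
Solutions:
 f(a) = C1 + C2*a^(5/3)


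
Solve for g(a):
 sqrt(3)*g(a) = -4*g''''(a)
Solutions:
 g(a) = (C1*sin(3^(1/8)*a/2) + C2*cos(3^(1/8)*a/2))*exp(-3^(1/8)*a/2) + (C3*sin(3^(1/8)*a/2) + C4*cos(3^(1/8)*a/2))*exp(3^(1/8)*a/2)


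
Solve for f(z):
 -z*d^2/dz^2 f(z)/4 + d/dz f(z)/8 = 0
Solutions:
 f(z) = C1 + C2*z^(3/2)


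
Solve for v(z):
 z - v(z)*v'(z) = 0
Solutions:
 v(z) = -sqrt(C1 + z^2)
 v(z) = sqrt(C1 + z^2)


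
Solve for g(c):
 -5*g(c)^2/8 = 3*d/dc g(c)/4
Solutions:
 g(c) = 6/(C1 + 5*c)


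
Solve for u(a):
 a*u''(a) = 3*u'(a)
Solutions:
 u(a) = C1 + C2*a^4


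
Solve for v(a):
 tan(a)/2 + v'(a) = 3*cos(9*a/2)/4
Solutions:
 v(a) = C1 + log(cos(a))/2 + sin(9*a/2)/6


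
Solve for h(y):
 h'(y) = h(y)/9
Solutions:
 h(y) = C1*exp(y/9)


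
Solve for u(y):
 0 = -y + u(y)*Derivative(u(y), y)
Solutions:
 u(y) = -sqrt(C1 + y^2)
 u(y) = sqrt(C1 + y^2)


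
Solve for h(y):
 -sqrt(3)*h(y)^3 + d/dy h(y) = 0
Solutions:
 h(y) = -sqrt(2)*sqrt(-1/(C1 + sqrt(3)*y))/2
 h(y) = sqrt(2)*sqrt(-1/(C1 + sqrt(3)*y))/2


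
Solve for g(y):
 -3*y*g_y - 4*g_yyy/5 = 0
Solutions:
 g(y) = C1 + Integral(C2*airyai(-30^(1/3)*y/2) + C3*airybi(-30^(1/3)*y/2), y)


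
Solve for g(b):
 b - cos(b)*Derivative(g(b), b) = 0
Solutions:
 g(b) = C1 + Integral(b/cos(b), b)


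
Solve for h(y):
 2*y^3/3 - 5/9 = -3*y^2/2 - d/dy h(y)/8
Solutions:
 h(y) = C1 - 4*y^4/3 - 4*y^3 + 40*y/9


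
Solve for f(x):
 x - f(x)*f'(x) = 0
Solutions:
 f(x) = -sqrt(C1 + x^2)
 f(x) = sqrt(C1 + x^2)


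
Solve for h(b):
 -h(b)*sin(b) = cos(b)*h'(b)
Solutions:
 h(b) = C1*cos(b)


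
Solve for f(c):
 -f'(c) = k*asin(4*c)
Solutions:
 f(c) = C1 - k*(c*asin(4*c) + sqrt(1 - 16*c^2)/4)


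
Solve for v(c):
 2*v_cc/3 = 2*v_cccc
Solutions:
 v(c) = C1 + C2*c + C3*exp(-sqrt(3)*c/3) + C4*exp(sqrt(3)*c/3)


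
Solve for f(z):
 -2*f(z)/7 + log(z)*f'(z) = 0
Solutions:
 f(z) = C1*exp(2*li(z)/7)


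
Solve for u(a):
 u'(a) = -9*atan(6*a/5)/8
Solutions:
 u(a) = C1 - 9*a*atan(6*a/5)/8 + 15*log(36*a^2 + 25)/32


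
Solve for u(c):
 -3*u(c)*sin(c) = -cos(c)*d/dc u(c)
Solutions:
 u(c) = C1/cos(c)^3


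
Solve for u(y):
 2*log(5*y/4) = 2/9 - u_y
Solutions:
 u(y) = C1 - 2*y*log(y) + y*log(16/25) + 20*y/9


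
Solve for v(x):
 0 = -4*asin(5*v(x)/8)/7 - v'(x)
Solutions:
 Integral(1/asin(5*_y/8), (_y, v(x))) = C1 - 4*x/7


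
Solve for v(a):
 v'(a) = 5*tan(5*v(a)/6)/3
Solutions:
 v(a) = -6*asin(C1*exp(25*a/18))/5 + 6*pi/5
 v(a) = 6*asin(C1*exp(25*a/18))/5


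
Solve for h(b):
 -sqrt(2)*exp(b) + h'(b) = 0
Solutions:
 h(b) = C1 + sqrt(2)*exp(b)


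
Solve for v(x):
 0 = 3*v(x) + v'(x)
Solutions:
 v(x) = C1*exp(-3*x)


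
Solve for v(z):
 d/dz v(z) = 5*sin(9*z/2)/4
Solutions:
 v(z) = C1 - 5*cos(9*z/2)/18


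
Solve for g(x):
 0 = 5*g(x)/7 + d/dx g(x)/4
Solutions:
 g(x) = C1*exp(-20*x/7)


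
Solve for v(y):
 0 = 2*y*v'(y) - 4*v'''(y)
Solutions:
 v(y) = C1 + Integral(C2*airyai(2^(2/3)*y/2) + C3*airybi(2^(2/3)*y/2), y)


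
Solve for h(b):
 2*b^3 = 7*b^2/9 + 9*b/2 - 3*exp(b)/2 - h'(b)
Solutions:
 h(b) = C1 - b^4/2 + 7*b^3/27 + 9*b^2/4 - 3*exp(b)/2


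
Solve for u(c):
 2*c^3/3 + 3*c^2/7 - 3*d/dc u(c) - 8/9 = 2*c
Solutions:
 u(c) = C1 + c^4/18 + c^3/21 - c^2/3 - 8*c/27


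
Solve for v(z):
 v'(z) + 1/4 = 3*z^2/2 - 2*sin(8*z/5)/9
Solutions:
 v(z) = C1 + z^3/2 - z/4 + 5*cos(8*z/5)/36


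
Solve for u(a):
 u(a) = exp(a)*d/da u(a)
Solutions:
 u(a) = C1*exp(-exp(-a))


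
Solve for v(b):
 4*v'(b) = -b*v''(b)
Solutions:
 v(b) = C1 + C2/b^3


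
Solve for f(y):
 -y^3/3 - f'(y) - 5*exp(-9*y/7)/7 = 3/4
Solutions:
 f(y) = C1 - y^4/12 - 3*y/4 + 5*exp(-9*y/7)/9


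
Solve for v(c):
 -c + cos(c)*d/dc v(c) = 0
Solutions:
 v(c) = C1 + Integral(c/cos(c), c)


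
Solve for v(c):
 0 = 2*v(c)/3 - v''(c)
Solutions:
 v(c) = C1*exp(-sqrt(6)*c/3) + C2*exp(sqrt(6)*c/3)


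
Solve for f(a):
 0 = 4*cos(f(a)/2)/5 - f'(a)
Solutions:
 -4*a/5 - log(sin(f(a)/2) - 1) + log(sin(f(a)/2) + 1) = C1


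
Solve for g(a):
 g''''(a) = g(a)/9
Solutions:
 g(a) = C1*exp(-sqrt(3)*a/3) + C2*exp(sqrt(3)*a/3) + C3*sin(sqrt(3)*a/3) + C4*cos(sqrt(3)*a/3)


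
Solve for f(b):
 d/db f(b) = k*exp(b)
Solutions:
 f(b) = C1 + k*exp(b)


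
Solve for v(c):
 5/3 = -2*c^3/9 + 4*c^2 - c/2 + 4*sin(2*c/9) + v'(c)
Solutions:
 v(c) = C1 + c^4/18 - 4*c^3/3 + c^2/4 + 5*c/3 + 18*cos(2*c/9)


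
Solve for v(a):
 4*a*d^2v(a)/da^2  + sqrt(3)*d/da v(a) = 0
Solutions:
 v(a) = C1 + C2*a^(1 - sqrt(3)/4)


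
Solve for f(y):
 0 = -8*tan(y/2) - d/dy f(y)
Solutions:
 f(y) = C1 + 16*log(cos(y/2))


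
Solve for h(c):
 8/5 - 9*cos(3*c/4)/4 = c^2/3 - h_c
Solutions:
 h(c) = C1 + c^3/9 - 8*c/5 + 3*sin(3*c/4)


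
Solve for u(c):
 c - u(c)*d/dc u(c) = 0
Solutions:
 u(c) = -sqrt(C1 + c^2)
 u(c) = sqrt(C1 + c^2)


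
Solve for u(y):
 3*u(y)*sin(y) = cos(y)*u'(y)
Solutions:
 u(y) = C1/cos(y)^3


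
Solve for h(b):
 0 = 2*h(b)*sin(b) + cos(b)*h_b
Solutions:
 h(b) = C1*cos(b)^2


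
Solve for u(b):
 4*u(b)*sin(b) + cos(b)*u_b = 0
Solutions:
 u(b) = C1*cos(b)^4


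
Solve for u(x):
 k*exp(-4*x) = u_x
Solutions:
 u(x) = C1 - k*exp(-4*x)/4


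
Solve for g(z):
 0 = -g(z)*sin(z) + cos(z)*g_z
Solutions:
 g(z) = C1/cos(z)


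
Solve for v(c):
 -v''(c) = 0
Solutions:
 v(c) = C1 + C2*c


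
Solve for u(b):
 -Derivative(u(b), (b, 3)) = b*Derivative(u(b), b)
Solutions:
 u(b) = C1 + Integral(C2*airyai(-b) + C3*airybi(-b), b)


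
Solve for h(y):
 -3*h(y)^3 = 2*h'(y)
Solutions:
 h(y) = -sqrt(-1/(C1 - 3*y))
 h(y) = sqrt(-1/(C1 - 3*y))


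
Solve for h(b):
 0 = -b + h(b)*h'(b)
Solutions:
 h(b) = -sqrt(C1 + b^2)
 h(b) = sqrt(C1 + b^2)


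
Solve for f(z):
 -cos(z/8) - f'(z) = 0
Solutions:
 f(z) = C1 - 8*sin(z/8)


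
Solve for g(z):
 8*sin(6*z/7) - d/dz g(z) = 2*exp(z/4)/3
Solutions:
 g(z) = C1 - 8*exp(z/4)/3 - 28*cos(6*z/7)/3


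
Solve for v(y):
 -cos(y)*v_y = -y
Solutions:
 v(y) = C1 + Integral(y/cos(y), y)


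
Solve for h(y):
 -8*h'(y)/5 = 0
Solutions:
 h(y) = C1


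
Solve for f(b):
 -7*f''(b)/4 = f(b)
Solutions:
 f(b) = C1*sin(2*sqrt(7)*b/7) + C2*cos(2*sqrt(7)*b/7)


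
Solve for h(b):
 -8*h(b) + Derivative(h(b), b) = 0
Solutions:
 h(b) = C1*exp(8*b)


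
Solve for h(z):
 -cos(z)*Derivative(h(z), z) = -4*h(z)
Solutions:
 h(z) = C1*(sin(z)^2 + 2*sin(z) + 1)/(sin(z)^2 - 2*sin(z) + 1)


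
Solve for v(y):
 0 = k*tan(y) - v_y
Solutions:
 v(y) = C1 - k*log(cos(y))


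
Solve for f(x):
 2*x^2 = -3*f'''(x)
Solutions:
 f(x) = C1 + C2*x + C3*x^2 - x^5/90


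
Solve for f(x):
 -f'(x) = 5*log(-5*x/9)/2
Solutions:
 f(x) = C1 - 5*x*log(-x)/2 + x*(-5*log(5)/2 + 5/2 + 5*log(3))


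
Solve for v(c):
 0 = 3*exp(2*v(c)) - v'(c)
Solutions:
 v(c) = log(-sqrt(-1/(C1 + 3*c))) - log(2)/2
 v(c) = log(-1/(C1 + 3*c))/2 - log(2)/2


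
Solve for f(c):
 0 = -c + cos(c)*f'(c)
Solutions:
 f(c) = C1 + Integral(c/cos(c), c)


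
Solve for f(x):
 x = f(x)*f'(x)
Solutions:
 f(x) = -sqrt(C1 + x^2)
 f(x) = sqrt(C1 + x^2)


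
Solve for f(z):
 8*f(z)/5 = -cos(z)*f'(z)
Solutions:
 f(z) = C1*(sin(z) - 1)^(4/5)/(sin(z) + 1)^(4/5)


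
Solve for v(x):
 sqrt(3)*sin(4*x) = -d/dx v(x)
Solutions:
 v(x) = C1 + sqrt(3)*cos(4*x)/4


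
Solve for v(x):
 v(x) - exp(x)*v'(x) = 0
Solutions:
 v(x) = C1*exp(-exp(-x))


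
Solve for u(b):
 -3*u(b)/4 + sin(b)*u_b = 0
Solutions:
 u(b) = C1*(cos(b) - 1)^(3/8)/(cos(b) + 1)^(3/8)


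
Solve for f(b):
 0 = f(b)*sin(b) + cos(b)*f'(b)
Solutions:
 f(b) = C1*cos(b)


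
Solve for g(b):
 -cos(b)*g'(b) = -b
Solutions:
 g(b) = C1 + Integral(b/cos(b), b)


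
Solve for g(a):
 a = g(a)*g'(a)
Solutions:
 g(a) = -sqrt(C1 + a^2)
 g(a) = sqrt(C1 + a^2)


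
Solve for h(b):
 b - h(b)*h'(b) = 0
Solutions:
 h(b) = -sqrt(C1 + b^2)
 h(b) = sqrt(C1 + b^2)


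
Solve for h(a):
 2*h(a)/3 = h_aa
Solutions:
 h(a) = C1*exp(-sqrt(6)*a/3) + C2*exp(sqrt(6)*a/3)


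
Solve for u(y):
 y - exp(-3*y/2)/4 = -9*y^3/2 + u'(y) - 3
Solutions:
 u(y) = C1 + 9*y^4/8 + y^2/2 + 3*y + exp(-3*y/2)/6


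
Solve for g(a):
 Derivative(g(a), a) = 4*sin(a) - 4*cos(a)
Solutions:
 g(a) = C1 - 4*sqrt(2)*sin(a + pi/4)


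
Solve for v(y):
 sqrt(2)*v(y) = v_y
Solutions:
 v(y) = C1*exp(sqrt(2)*y)


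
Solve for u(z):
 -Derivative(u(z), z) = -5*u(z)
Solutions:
 u(z) = C1*exp(5*z)


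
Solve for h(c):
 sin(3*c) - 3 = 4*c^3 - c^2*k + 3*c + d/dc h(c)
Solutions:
 h(c) = C1 - c^4 + c^3*k/3 - 3*c^2/2 - 3*c - cos(3*c)/3


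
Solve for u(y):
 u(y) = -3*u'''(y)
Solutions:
 u(y) = C3*exp(-3^(2/3)*y/3) + (C1*sin(3^(1/6)*y/2) + C2*cos(3^(1/6)*y/2))*exp(3^(2/3)*y/6)


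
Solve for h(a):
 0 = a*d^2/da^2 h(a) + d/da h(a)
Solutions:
 h(a) = C1 + C2*log(a)


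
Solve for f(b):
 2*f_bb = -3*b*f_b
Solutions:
 f(b) = C1 + C2*erf(sqrt(3)*b/2)


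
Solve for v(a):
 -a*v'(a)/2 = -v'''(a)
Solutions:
 v(a) = C1 + Integral(C2*airyai(2^(2/3)*a/2) + C3*airybi(2^(2/3)*a/2), a)


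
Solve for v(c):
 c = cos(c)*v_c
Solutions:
 v(c) = C1 + Integral(c/cos(c), c)


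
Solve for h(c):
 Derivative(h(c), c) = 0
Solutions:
 h(c) = C1


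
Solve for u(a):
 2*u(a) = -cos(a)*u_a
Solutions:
 u(a) = C1*(sin(a) - 1)/(sin(a) + 1)


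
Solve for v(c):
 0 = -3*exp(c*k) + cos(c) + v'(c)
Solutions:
 v(c) = C1 - sin(c) + 3*exp(c*k)/k


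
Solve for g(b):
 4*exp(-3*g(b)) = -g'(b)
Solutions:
 g(b) = log(C1 - 12*b)/3
 g(b) = log((-3^(1/3) - 3^(5/6)*I)*(C1 - 4*b)^(1/3)/2)
 g(b) = log((-3^(1/3) + 3^(5/6)*I)*(C1 - 4*b)^(1/3)/2)


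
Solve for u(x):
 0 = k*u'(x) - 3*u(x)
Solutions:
 u(x) = C1*exp(3*x/k)


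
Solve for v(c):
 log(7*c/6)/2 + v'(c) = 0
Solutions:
 v(c) = C1 - c*log(c)/2 - c*log(7)/2 + c/2 + c*log(6)/2


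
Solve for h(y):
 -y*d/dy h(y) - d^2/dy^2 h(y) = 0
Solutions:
 h(y) = C1 + C2*erf(sqrt(2)*y/2)


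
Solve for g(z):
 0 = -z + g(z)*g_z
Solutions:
 g(z) = -sqrt(C1 + z^2)
 g(z) = sqrt(C1 + z^2)


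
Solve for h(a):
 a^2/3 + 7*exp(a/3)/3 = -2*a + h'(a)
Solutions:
 h(a) = C1 + a^3/9 + a^2 + 7*exp(a/3)


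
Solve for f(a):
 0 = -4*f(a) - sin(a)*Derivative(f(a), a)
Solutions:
 f(a) = C1*(cos(a)^2 + 2*cos(a) + 1)/(cos(a)^2 - 2*cos(a) + 1)


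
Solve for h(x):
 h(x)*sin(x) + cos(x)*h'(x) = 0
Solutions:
 h(x) = C1*cos(x)


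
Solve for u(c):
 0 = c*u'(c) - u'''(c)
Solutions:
 u(c) = C1 + Integral(C2*airyai(c) + C3*airybi(c), c)


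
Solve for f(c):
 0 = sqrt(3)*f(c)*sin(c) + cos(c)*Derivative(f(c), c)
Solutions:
 f(c) = C1*cos(c)^(sqrt(3))


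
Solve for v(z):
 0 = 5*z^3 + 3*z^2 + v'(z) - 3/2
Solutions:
 v(z) = C1 - 5*z^4/4 - z^3 + 3*z/2


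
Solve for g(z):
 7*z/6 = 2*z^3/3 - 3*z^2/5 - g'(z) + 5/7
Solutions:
 g(z) = C1 + z^4/6 - z^3/5 - 7*z^2/12 + 5*z/7


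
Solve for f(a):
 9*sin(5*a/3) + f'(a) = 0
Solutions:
 f(a) = C1 + 27*cos(5*a/3)/5


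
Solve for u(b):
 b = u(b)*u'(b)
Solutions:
 u(b) = -sqrt(C1 + b^2)
 u(b) = sqrt(C1 + b^2)


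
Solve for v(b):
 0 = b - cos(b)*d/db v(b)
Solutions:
 v(b) = C1 + Integral(b/cos(b), b)


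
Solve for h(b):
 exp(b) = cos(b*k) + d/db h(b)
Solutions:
 h(b) = C1 + exp(b) - sin(b*k)/k


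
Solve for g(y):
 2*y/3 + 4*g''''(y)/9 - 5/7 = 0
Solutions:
 g(y) = C1 + C2*y + C3*y^2 + C4*y^3 - y^5/80 + 15*y^4/224


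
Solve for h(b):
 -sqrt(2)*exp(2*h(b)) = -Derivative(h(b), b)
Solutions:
 h(b) = log(-sqrt(-1/(C1 + sqrt(2)*b))) - log(2)/2
 h(b) = log(-1/(C1 + sqrt(2)*b))/2 - log(2)/2


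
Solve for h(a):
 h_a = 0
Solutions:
 h(a) = C1


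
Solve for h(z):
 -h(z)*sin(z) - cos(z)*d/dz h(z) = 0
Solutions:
 h(z) = C1*cos(z)


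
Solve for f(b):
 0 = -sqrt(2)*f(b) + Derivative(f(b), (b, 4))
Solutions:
 f(b) = C1*exp(-2^(1/8)*b) + C2*exp(2^(1/8)*b) + C3*sin(2^(1/8)*b) + C4*cos(2^(1/8)*b)


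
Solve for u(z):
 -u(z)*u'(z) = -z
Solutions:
 u(z) = -sqrt(C1 + z^2)
 u(z) = sqrt(C1 + z^2)


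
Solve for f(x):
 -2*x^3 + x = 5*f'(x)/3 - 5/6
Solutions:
 f(x) = C1 - 3*x^4/10 + 3*x^2/10 + x/2


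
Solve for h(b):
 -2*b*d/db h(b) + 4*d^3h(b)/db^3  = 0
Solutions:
 h(b) = C1 + Integral(C2*airyai(2^(2/3)*b/2) + C3*airybi(2^(2/3)*b/2), b)


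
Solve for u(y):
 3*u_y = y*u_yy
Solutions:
 u(y) = C1 + C2*y^4


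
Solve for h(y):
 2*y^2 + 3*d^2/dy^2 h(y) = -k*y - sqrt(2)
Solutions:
 h(y) = C1 + C2*y - k*y^3/18 - y^4/18 - sqrt(2)*y^2/6


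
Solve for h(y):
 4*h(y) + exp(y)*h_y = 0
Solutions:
 h(y) = C1*exp(4*exp(-y))


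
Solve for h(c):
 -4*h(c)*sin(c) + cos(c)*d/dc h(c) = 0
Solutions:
 h(c) = C1/cos(c)^4


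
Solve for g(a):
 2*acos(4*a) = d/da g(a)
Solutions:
 g(a) = C1 + 2*a*acos(4*a) - sqrt(1 - 16*a^2)/2


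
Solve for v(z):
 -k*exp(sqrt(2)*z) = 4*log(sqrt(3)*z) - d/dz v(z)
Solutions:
 v(z) = C1 + sqrt(2)*k*exp(sqrt(2)*z)/2 + 4*z*log(z) + 2*z*(-2 + log(3))


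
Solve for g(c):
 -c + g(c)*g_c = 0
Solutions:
 g(c) = -sqrt(C1 + c^2)
 g(c) = sqrt(C1 + c^2)


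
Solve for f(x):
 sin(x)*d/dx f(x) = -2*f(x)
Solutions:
 f(x) = C1*(cos(x) + 1)/(cos(x) - 1)


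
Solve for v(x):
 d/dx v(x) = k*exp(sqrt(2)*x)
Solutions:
 v(x) = C1 + sqrt(2)*k*exp(sqrt(2)*x)/2


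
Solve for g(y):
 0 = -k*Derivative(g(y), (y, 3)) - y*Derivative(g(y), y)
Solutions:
 g(y) = C1 + Integral(C2*airyai(y*(-1/k)^(1/3)) + C3*airybi(y*(-1/k)^(1/3)), y)


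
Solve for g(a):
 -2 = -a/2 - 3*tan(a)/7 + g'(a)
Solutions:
 g(a) = C1 + a^2/4 - 2*a - 3*log(cos(a))/7


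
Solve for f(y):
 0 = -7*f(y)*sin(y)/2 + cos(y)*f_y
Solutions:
 f(y) = C1/cos(y)^(7/2)


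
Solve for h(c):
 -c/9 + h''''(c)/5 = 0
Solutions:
 h(c) = C1 + C2*c + C3*c^2 + C4*c^3 + c^5/216


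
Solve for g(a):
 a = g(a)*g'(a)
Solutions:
 g(a) = -sqrt(C1 + a^2)
 g(a) = sqrt(C1 + a^2)


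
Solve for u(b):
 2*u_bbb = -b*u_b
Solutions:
 u(b) = C1 + Integral(C2*airyai(-2^(2/3)*b/2) + C3*airybi(-2^(2/3)*b/2), b)


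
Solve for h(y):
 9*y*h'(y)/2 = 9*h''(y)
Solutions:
 h(y) = C1 + C2*erfi(y/2)


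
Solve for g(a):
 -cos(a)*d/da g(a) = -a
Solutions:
 g(a) = C1 + Integral(a/cos(a), a)


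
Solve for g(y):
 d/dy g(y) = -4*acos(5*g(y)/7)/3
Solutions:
 Integral(1/acos(5*_y/7), (_y, g(y))) = C1 - 4*y/3


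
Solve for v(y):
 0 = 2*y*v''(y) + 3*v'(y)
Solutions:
 v(y) = C1 + C2/sqrt(y)


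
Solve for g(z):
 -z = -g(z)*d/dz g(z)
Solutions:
 g(z) = -sqrt(C1 + z^2)
 g(z) = sqrt(C1 + z^2)


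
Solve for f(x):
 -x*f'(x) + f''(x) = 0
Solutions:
 f(x) = C1 + C2*erfi(sqrt(2)*x/2)


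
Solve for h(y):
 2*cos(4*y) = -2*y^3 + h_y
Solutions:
 h(y) = C1 + y^4/2 + sin(4*y)/2


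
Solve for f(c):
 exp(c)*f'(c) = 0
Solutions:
 f(c) = C1


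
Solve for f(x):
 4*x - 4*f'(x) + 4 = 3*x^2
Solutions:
 f(x) = C1 - x^3/4 + x^2/2 + x


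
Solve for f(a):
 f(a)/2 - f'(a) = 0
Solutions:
 f(a) = C1*exp(a/2)


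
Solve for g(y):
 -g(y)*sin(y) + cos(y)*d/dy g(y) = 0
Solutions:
 g(y) = C1/cos(y)


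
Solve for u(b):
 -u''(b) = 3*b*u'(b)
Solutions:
 u(b) = C1 + C2*erf(sqrt(6)*b/2)


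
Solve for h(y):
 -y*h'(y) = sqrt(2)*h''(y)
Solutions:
 h(y) = C1 + C2*erf(2^(1/4)*y/2)


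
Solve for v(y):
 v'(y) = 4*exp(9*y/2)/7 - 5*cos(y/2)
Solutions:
 v(y) = C1 + 8*exp(9*y/2)/63 - 10*sin(y/2)


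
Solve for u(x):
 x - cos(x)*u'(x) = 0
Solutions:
 u(x) = C1 + Integral(x/cos(x), x)


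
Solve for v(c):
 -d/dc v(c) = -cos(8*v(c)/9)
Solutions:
 -c - 9*log(sin(8*v(c)/9) - 1)/16 + 9*log(sin(8*v(c)/9) + 1)/16 = C1


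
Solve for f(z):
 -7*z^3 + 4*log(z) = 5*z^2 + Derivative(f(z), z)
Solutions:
 f(z) = C1 - 7*z^4/4 - 5*z^3/3 + 4*z*log(z) - 4*z


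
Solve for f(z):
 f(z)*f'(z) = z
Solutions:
 f(z) = -sqrt(C1 + z^2)
 f(z) = sqrt(C1 + z^2)


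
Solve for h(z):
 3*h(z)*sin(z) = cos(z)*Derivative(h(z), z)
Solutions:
 h(z) = C1/cos(z)^3


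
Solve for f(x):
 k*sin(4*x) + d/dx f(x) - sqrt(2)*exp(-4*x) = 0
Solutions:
 f(x) = C1 + k*cos(4*x)/4 - sqrt(2)*exp(-4*x)/4


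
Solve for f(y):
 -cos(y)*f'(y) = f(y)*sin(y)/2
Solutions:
 f(y) = C1*sqrt(cos(y))


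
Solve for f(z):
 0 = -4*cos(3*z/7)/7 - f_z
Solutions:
 f(z) = C1 - 4*sin(3*z/7)/3


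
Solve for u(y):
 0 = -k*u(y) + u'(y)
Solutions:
 u(y) = C1*exp(k*y)


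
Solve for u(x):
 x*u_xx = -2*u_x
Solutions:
 u(x) = C1 + C2/x


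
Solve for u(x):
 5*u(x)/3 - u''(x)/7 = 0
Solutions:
 u(x) = C1*exp(-sqrt(105)*x/3) + C2*exp(sqrt(105)*x/3)


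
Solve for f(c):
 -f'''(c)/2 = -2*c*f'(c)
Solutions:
 f(c) = C1 + Integral(C2*airyai(2^(2/3)*c) + C3*airybi(2^(2/3)*c), c)


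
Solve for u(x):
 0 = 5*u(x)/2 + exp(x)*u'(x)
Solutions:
 u(x) = C1*exp(5*exp(-x)/2)


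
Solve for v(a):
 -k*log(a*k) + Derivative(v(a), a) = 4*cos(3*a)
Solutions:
 v(a) = C1 + a*k*(log(a*k) - 1) + 4*sin(3*a)/3


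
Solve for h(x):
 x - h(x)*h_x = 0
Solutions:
 h(x) = -sqrt(C1 + x^2)
 h(x) = sqrt(C1 + x^2)


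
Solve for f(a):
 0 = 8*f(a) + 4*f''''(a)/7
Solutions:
 f(a) = (C1*sin(2^(3/4)*7^(1/4)*a/2) + C2*cos(2^(3/4)*7^(1/4)*a/2))*exp(-2^(3/4)*7^(1/4)*a/2) + (C3*sin(2^(3/4)*7^(1/4)*a/2) + C4*cos(2^(3/4)*7^(1/4)*a/2))*exp(2^(3/4)*7^(1/4)*a/2)


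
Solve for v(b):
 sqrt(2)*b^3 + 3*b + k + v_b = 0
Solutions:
 v(b) = C1 - sqrt(2)*b^4/4 - 3*b^2/2 - b*k


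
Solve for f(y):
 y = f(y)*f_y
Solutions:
 f(y) = -sqrt(C1 + y^2)
 f(y) = sqrt(C1 + y^2)


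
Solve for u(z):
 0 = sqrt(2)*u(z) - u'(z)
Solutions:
 u(z) = C1*exp(sqrt(2)*z)


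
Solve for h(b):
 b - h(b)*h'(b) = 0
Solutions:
 h(b) = -sqrt(C1 + b^2)
 h(b) = sqrt(C1 + b^2)


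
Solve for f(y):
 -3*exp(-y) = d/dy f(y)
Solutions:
 f(y) = C1 + 3*exp(-y)
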